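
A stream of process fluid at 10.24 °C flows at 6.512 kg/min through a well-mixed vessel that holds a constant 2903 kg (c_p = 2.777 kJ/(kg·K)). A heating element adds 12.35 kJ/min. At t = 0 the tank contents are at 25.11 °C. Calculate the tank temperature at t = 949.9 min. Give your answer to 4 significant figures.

12.61 °C

First-law balance (no shaft work): M c_p dT/dt = ṁ c_p (T_in − T) + 12.35.
Rearrange: dT/dt = (T_ss − T)/τ with τ = M/ṁ = 445.792 min and T_ss = T_in + Q̇/(ṁ c_p) = 10.9229 °C.
Integrating: T(t) = T_ss + (T₀ − T_ss) e^(−t/τ).
T(949.9) = 10.9229 + (14.1871)·e^(−949.9/445.792) = 10.9229 + (14.1871)·0.118741 = 12.6075 °C.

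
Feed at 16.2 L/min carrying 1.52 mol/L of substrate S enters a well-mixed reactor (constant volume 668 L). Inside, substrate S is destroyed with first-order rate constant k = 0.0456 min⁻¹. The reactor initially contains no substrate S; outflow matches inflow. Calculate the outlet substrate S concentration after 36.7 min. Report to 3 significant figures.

0.487 mol/L

V dC/dt = Q(C_in − C) − k V C.
dC/dt = (Q/V) C_in − (Q/V + k) C; effective rate a = Q/V + k = 0.024251 + 0.0456 = 0.069851 min⁻¹.
C_ss = Q C_in/(Q + kV) = 0.52772 mol/L; C(t) = C_ss + (C₀ − C_ss) e^(−a t).
C(36.7) = 0.52772 + (-0.52772)·e^(−0.069851·36.7) = 0.52772 + (-0.52772)·0.077031 = 0.48707 mol/L.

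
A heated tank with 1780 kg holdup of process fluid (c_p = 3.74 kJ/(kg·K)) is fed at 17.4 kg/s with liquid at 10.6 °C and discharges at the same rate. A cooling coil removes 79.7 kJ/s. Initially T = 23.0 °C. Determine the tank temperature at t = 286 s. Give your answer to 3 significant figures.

10.2 °C

M c_p dT/dt = ṁ c_p (T_in − T) − Q̇.
τ = M/ṁ = 102.30 s; T_ss = T_in − Q̇/(ṁ c_p) = 10.6 − 79.7/(17.4·3.74) = 9.3753 °C.
T approaches T_ss exponentially: T(t) = T_ss + (T₀ − T_ss) e^(−t/τ).
T(286) = 9.3753 + (13.625)·e^(−286/102.30) = 9.3753 + (13.625)·0.061070 = 10.207 °C.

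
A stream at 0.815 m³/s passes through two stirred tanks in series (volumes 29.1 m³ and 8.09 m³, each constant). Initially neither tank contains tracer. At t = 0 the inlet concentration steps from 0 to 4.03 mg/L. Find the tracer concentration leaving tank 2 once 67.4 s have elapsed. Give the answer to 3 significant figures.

3.19 mg/L

Species balance on tank i: dCᵢ/dt = (Cᵢ₋₁ − Cᵢ)/τᵢ with τᵢ = Vᵢ/Q.
τ₁ = 29.1/0.815 = 35.706 s; τ₂ = 8.09/0.815 = 9.9264 s.
Tank 1: C₁ = C_in(1 − e^(−t/τ₁)). Tank 2 (τ₁ ≠ τ₂): C₂ = C_in[1 − (τ₁ e^(−t/τ₁) − τ₂ e^(−t/τ₂))/(τ₁ − τ₂)].
At t = 67.4: e^(−t/τ₁) = 0.15143, e^(−t/τ₂) = 0.0011250.
C₂ = 4.03·[1 − (35.706·0.15143 − 9.9264·0.0011250)/(25.779)] = 4.03·0.79070 = 3.1865 mg/L.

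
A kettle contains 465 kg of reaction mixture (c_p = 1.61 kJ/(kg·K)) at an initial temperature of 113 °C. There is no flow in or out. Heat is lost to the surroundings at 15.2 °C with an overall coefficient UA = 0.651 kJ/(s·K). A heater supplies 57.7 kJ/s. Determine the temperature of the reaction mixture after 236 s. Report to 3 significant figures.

111 °C

M c_p dT/dt = −UA(T − T_amb) + Q̇.
dT/dt = (T_ss − T)/τ with T_ss = T_amb + Q̇/UA = 15.2 + 57.7/0.651 = 103.83 °C, τ = M c_p/UA = 465·1.61/0.651 = 1150.0 s.
This is linear first-order; T(t) = T_ss + (T₀ − T_ss) e^(−t/τ).
T(236) = 103.83 + (9.1671)·0.81447 = 111.30 °C.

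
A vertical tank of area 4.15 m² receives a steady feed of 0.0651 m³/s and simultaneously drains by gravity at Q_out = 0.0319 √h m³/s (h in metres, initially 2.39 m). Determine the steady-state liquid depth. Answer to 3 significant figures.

4.16 m

Unsteady balance on liquid volume: A dh/dt = Q_in − 0.0319 √h. At steady state dh/dt = 0:
Q_in = 0.0319 √h_ss ⇒ √h_ss = 0.0651/0.0319 = 2.0408.
h_ss = 2.0408² = 4.1647 m. (Since h₀ = 2.39 m < h_ss, the level will rise toward this value.)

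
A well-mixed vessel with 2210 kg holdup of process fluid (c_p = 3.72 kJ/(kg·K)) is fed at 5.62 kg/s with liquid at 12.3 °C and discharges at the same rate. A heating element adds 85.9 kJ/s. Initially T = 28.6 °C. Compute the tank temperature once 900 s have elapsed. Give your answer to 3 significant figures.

17.6 °C

Heat balance on the well-mixed liquid: M c_p dT/dt = ṁ c_p (T_in − T) + 85.9.
τ = M/ṁ = 393.24 s; T_ss = T_in + Q̇/(ṁ c_p) = 12.3 + 85.9/(5.62·3.72) = 16.409 °C.
T approaches T_ss exponentially: T(t) = T_ss + (T₀ − T_ss) e^(−t/τ).
T(900) = 16.409 + (12.191)·e^(−900/393.24) = 16.409 + (12.191)·0.10140 = 17.645 °C.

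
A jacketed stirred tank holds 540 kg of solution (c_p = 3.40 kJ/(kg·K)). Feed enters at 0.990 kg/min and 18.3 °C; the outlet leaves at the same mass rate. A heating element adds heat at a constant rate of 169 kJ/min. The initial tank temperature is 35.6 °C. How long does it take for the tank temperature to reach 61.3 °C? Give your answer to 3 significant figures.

Energy balance: M c_p dT/dt = ṁ c_p (T_in − T) + 169.
τ = M/ṁ = 545.45 min; T_ss = T_in + Q̇/(ṁ c_p) = 68.508 °C.
T(t) = T_ss + (T₀ − T_ss) e^(−t/τ). Set T = 61.3:
e^(−t/τ) = (61.3 − 68.508)/(35.6 − 68.508) = 0.21903
t = −545.45 · ln(0.21903) = 828.29 min.

828 min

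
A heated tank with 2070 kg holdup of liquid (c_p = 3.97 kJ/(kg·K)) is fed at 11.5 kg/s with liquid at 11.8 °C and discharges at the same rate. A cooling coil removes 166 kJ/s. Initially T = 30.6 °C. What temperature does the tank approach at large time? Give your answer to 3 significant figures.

Energy balance: M c_p dT/dt = ṁ c_p (T_in − T) − 166.
At steady state dT/dt = 0 ⇒ T_ss = T_in − Q̇/(ṁ c_p) = 11.8 − 166/(11.5·3.97) = 8.1640 °C.

8.16 °C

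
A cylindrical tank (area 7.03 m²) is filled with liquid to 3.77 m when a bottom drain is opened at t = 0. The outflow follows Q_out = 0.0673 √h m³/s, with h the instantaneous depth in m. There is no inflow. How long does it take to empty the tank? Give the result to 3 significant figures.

Mass balance (ρ constant): A dh/dt = −0.0673 √h.
Separate and integrate: 2(√h − √h₀) = −(0.0673/A) t.
Tank is empty when √h = 0: t_empty = 2A√h₀/0.0673.
t_empty = 2·7.03·√3.77/0.0673 = 14.060·1.9416/0.0673 = 405.64 s.

406 s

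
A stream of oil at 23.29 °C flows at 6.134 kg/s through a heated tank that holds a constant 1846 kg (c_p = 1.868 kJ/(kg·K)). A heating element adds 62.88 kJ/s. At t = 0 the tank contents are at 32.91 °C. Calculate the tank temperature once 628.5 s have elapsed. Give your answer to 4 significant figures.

M c_p dT/dt = ṁ c_p (T_in − T) + Q̇.
τ = M/ṁ = 300.946 s; T_ss = T_in + Q̇/(ṁ c_p) = 23.29 + 62.88/(6.134·1.868) = 28.7777 °C.
Integrating: T(t) = T_ss + (T₀ − T_ss) e^(−t/τ).
T(628.5) = 28.7777 + (4.13228)·e^(−628.5/300.946) = 28.7777 + (4.13228)·0.123883 = 29.2896 °C.

29.29 °C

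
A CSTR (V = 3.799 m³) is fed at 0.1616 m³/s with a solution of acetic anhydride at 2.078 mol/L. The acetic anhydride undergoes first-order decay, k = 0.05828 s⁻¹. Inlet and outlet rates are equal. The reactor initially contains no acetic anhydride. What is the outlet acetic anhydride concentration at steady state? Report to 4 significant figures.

Species balance: V dC/dt = Q C_in − Q C − k V C.
At steady state: 0 = Q C_in − (Q + kV) C_ss, so C_ss = Q C_in/(Q + kV).
C_ss = 0.1616·2.078/(0.1616 + 0.05828·3.799) = 0.335805/0.383006 = 0.876762 mol/L.

0.8768 mol/L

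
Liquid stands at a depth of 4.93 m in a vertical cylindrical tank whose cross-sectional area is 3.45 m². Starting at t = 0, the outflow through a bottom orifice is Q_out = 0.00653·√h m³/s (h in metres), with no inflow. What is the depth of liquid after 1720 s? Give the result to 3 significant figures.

0.351 m

A dh/dt = −Q_out = −0.00653 √h.
Separate and integrate: 2(√h − √h₀) = −(0.00653/A) t.
√h = √4.93 − 0.00653·1720/(2·3.45) = 2.2204 − 1.6278 = 0.59259.
h = 0.59259² = 0.35117 m.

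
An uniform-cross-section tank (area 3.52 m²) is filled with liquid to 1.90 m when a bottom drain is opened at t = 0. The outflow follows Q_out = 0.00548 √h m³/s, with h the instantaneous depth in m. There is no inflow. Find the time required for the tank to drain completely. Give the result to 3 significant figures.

A dh/dt = −Q_out = −0.00548 √h.
∫ h^(−1/2) dh = −(0.00548/A) ∫ dt, giving 2√h = 2√h₀ − (0.00548/A) t.
Set h = 0: 2√h₀ = (0.00548/A) t_empty ⇒ t_empty = 2A√h₀/0.00548.
t_empty = 2·3.52·√1.90/0.00548 = 7.0400·1.3784/0.00548 = 1770.8 s.

1770 s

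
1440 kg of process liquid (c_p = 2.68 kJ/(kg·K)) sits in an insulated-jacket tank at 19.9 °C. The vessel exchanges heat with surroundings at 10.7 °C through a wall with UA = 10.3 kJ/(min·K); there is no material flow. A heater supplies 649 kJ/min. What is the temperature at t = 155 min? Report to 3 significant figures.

Lumped-capacitance energy balance: M c_p dT/dt = UA(T_amb − T) + Q̇.
dT/dt = (T_ss − T)/τ with T_ss = T_amb + Q̇/UA = 10.7 + 649/10.3 = 73.710 °C, τ = M c_p/UA = 1440·2.68/10.3 = 374.68 min.
This is linear first-order; T(t) = T_ss + (T₀ − T_ss) e^(−t/τ).
T(155) = 73.710 + (-53.810)·0.66121 = 38.130 °C.

38.1 °C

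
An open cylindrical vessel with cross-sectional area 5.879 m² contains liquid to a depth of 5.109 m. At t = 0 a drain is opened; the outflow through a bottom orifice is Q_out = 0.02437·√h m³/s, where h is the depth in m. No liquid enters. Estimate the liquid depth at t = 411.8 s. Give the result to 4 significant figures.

1.979 m

With no inflow, A dh/dt = −0.02437 √h.
∫ h^(−1/2) dh = −(0.02437/A) ∫ dt, giving 2√h = 2√h₀ − (0.02437/A) t.
√h = √5.109 − 0.02437·411.8/(2·5.879) = 2.26031 − 0.853510 = 1.40680.
h = 1.40680² = 1.97909 m.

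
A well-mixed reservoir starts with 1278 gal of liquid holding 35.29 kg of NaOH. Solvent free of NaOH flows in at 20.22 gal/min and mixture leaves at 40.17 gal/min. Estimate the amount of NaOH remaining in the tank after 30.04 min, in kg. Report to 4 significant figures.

Total volume: dV/dt = Q_in − Q_out = -19.9500 gal/min, so V(t) = 1278 − 19.9500 t and V(30.04) = 678.702 gal.
Solute balance: dm/dt = 0 − Q_out C = −Q_out m/V(t).
Separate: dm/m = −Q_out dt/V(t) ⇒ ln(m/m₀) = −(Q_out/(Q_in−Q_out)) ln(V/V₀).
m = m₀ (V₀/V)^(Q_out/(Q_in−Q_out)) = 35.29 × (1278/678.702)^(-2.01353) = 9.86798 kg.

9.868 kg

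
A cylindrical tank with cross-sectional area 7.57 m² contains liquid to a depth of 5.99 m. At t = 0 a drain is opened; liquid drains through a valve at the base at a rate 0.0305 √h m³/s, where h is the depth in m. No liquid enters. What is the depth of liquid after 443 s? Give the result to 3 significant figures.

A dh/dt = −Q_out = −0.0305 √h.
This is separable: 2 d(√h)/dt = −0.0305/A, so √h = √h₀ − (0.0305/(2A)) t.
√h = √5.99 − 0.0305·443/(2·7.57) = 2.4474 − 0.89244 = 1.5550.
h = 1.5550² = 2.4181 m.

2.42 m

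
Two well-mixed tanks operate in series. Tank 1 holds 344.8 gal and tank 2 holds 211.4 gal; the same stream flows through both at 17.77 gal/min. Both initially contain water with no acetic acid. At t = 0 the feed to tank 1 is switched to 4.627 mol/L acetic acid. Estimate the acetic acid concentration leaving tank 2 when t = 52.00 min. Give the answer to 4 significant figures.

Time constants: τᵢ = Vᵢ/Q for each well-mixed tank.
τ₁ = 344.8/17.77 = 19.4035 min; τ₂ = 211.4/17.77 = 11.8965 min.
Tank 1: C₁ = C_in(1 − e^(−t/τ₁)). Tank 2 (τ₁ ≠ τ₂): C₂ = C_in[1 − (τ₁ e^(−t/τ₁) − τ₂ e^(−t/τ₂))/(τ₁ − τ₂)].
At t = 52.00: e^(−t/τ₁) = 0.0685679, e^(−t/τ₂) = 0.0126380.
C₂ = 4.627·[1 − (19.4035·0.0685679 − 11.8965·0.0126380)/(7.50703)] = 4.627·0.842799 = 3.89963 mol/L.

3.900 mol/L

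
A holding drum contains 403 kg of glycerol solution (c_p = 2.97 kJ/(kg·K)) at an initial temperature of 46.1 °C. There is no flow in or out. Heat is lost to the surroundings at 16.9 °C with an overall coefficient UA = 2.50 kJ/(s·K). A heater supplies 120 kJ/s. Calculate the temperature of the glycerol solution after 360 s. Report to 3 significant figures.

56.0 °C

M c_p dT/dt = −UA(T − T_amb) + Q̇.
dT/dt = (T_ss − T)/τ with T_ss = T_amb + Q̇/UA = 16.9 + 120/2.50 = 64.900 °C, τ = M c_p/UA = 403·2.97/2.50 = 478.76 s.
This is linear first-order; T(t) = T_ss + (T₀ − T_ss) e^(−t/τ).
T(360) = 64.900 + (-18.800)·0.47145 = 56.037 °C.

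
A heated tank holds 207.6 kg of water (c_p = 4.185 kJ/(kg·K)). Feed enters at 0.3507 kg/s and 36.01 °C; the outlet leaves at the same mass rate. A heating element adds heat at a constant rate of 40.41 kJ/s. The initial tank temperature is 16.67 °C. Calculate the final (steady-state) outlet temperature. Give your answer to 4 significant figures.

M c_p dT/dt = ṁ c_p (T_in − T) + Q̇.
At steady state dT/dt = 0 ⇒ T_ss = T_in + Q̇/(ṁ c_p) = 36.01 + 40.41/(0.3507·4.185) = 63.5433 °C.

63.54 °C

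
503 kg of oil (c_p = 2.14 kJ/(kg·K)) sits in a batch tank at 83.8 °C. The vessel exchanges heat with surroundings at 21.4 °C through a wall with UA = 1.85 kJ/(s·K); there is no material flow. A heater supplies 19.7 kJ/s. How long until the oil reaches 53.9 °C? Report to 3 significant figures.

502 s

Lumped-capacitance energy balance: M c_p dT/dt = UA(T_amb − T) + Q̇.
τ = M c_p/UA = 581.85 s; T_ss = T_amb + Q̇/UA = 21.4 + 19.7/1.85 = 32.049 °C.
T(t) = T_ss + (T₀ − T_ss)e^(−t/τ); set T = 53.9:
t = −τ ln[(T − T_ss)/(T₀ − T_ss)] = −581.85 · ln(0.42224) = 501.66 s.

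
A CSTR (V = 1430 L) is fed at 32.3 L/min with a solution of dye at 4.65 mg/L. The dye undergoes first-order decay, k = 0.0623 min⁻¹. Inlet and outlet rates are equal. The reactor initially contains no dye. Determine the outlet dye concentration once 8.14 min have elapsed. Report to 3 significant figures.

V dC/dt = Q(C_in − C) − k V C.
This is linear with rate a = Q/V + k = 0.084887 min⁻¹.
C_ss = Q C_in/(Q + kV) = 1.2373 mg/L; C(t) = C_ss + (C₀ − C_ss) e^(−a t).
C(8.14) = 1.2373 + (-1.2373)·e^(−0.084887·8.14) = 1.2373 + (-1.2373)·0.50108 = 0.61731 mg/L.

0.617 mg/L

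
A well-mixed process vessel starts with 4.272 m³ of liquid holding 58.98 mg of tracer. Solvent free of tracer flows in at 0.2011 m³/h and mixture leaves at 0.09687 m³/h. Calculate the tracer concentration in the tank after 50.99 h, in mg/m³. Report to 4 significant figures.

2.903 mg/m³

Let m(t) be the amount of tracer. Volume: V(t) = V₀ + (Q_in − Q_out) t = 4.272 + 0.104230 t; V(50.99) = 9.58669 m³.
Species balance (pure solvent in): dm/dt = −Q_out · m/V(t).
Separate: dm/m = −Q_out dt/V(t) ⇒ ln(m/m₀) = −(Q_out/(Q_in−Q_out)) ln(V/V₀).
m = m₀ (V₀/V)^(Q_out/(Q_in−Q_out)) = 58.98 × (4.272/9.58669)^(0.929387) = 27.8263 mg.
C = m/V = 27.8263/9.58669 = 2.90260 mg/m³.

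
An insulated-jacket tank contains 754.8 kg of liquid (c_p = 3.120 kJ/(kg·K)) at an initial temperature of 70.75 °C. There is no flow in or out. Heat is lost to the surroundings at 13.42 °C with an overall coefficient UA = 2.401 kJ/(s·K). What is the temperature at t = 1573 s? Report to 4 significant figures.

24.95 °C

Unsteady energy balance on the tank contents: M c_p dT/dt = −UA(T − T_amb).
dT/dt = (T_ss − T)/τ with T_ss = T_amb = 13.4200 °C, τ = M c_p/UA = 754.8·3.120/2.401 = 980.831 s.
Solution: T(t) = T_ss + (T₀ − T_ss) e^(−t/τ).
T(1573) = 13.4200 + (57.3300)·0.201143 = 24.9515 °C.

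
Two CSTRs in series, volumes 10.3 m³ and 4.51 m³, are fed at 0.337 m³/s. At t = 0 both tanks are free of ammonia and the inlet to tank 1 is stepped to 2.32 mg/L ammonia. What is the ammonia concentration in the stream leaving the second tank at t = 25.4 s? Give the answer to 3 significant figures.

0.793 mg/L

Time constants: τᵢ = Vᵢ/Q for each well-mixed tank.
τ₁ = 10.3/0.337 = 30.564 s; τ₂ = 4.51/0.337 = 13.383 s.
Solving the cascade with C₁(0)=C₂(0)=0 gives C₂(t) = C_in[1 − (τ₁ e^(−t/τ₁) − τ₂ e^(−t/τ₂))/(τ₁ − τ₂)].
At t = 25.4: e^(−t/τ₁) = 0.43559, e^(−t/τ₂) = 0.14987.
C₂ = 2.32·[1 − (30.564·0.43559 − 13.383·0.14987)/(17.181)] = 2.32·0.34185 = 0.79310 mg/L.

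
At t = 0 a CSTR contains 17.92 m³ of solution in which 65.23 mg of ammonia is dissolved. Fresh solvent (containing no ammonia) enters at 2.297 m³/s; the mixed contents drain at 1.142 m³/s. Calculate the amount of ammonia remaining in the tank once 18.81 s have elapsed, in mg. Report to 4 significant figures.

29.75 mg

Let m(t) be the amount of ammonia. Volume: V(t) = V₀ + (Q_in − Q_out) t = 17.92 + 1.15500 t; V(18.81) = 39.6456 m³.
Solute balance: dm/dt = 0 − Q_out C = −Q_out m/V(t).
Separate: dm/m = −Q_out dt/V(t) ⇒ ln(m/m₀) = −(Q_out/(Q_in−Q_out)) ln(V/V₀).
m = m₀ (V₀/V)^(Q_out/(Q_in−Q_out)) = 65.23 × (17.92/39.6456)^(0.988745) = 29.7490 mg.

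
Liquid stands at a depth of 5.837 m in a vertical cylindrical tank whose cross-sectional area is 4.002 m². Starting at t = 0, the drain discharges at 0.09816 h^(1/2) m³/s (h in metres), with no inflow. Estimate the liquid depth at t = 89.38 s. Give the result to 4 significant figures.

1.742 m

Accumulation of liquid (constant cross-section A): A dh/dt = −0.09816 √h.
Separate and integrate: 2(√h − √h₀) = −(0.09816/A) t.
√h = √5.837 − 0.09816·89.38/(2·4.002) = 2.41599 − 1.09614 = 1.31984.
h = 1.31984² = 1.74199 m.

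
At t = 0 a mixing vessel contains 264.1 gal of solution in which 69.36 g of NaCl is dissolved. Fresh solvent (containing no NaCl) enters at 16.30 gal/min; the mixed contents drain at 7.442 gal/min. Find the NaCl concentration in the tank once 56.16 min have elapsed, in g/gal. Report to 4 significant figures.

Total volume: dV/dt = Q_in − Q_out = 8.85800 gal/min, so V(t) = 264.1 + 8.85800 t and V(56.16) = 761.565 gal.
Species balance (pure solvent in): dm/dt = −Q_out · m/V(t).
dm/m = −Q_out dt/(V₀ + 8.85800 t); integrating gives ln(m/m₀) = −(Q_out/(Q_in−Q_out)) ln(V/V₀).
m = m₀ (V₀/V)^(Q_out/(Q_in−Q_out)) = 69.36 × (264.1/761.565)^(0.840145) = 28.4901 g.
C = m/V = 28.4901/761.565 = 0.0374099 g/gal.

0.03741 g/gal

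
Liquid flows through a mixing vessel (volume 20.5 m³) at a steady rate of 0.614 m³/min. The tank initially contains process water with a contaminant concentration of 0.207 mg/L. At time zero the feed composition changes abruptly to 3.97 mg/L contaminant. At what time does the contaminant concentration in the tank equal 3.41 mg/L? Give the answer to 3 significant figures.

63.6 min

Species balance: V dC/dt = Q(C_in − C) ⇒ τ = V/Q = 33.388 min.
C(t) = C_in + (C₀ − C_in) e^(−t/τ). Set C = 3.41 and solve for t:
e^(−t/τ) = (C − C_in)/(C₀ − C_in) = (3.41 − 3.97)/(0.207 − 3.97) = 0.14882
t = −τ ln(…) = 33.388 × 1.9050 = 63.605 min.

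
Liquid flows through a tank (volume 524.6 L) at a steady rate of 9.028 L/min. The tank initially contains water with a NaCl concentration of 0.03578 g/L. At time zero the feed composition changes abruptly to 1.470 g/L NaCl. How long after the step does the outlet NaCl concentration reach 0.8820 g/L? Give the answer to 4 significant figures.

Accumulation = in − out for the solute gives V dC/dt = Q(C_in − C), so τ = V/Q = 58.1081 min.
C(t) = C_in + (C₀ − C_in) e^(−t/τ). Set C = 0.8820 and solve for t:
e^(−t/τ) = (C − C_in)/(C₀ − C_in) = (0.8820 − 1.470)/(0.03578 − 1.470) = 0.409979
t = −τ ln(…) = 58.1081 × 0.891649 = 51.8121 min.

51.81 min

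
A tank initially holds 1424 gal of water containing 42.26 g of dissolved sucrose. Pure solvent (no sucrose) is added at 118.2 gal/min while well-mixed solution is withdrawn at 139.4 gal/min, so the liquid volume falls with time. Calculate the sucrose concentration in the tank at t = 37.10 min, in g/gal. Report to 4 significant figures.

0.0003360 g/gal

Let m(t) be the amount of sucrose. Volume: V(t) = V₀ + (Q_in − Q_out) t = 1424 − 21.2000 t; V(37.10) = 637.480 gal.
No sucrose enters, so dm/dt = −Q_out · (m/V).
dm/m = −Q_out dt/(V₀ − 21.2000 t); integrating gives ln(m/m₀) = −(Q_out/(Q_in−Q_out)) ln(V/V₀).
m = m₀ (V₀/V)^(Q_out/(Q_in−Q_out)) = 42.26 × (1424/637.480)^(-6.57547) = 0.214193 g.
C = m/V = 0.214193/637.480 = 0.000335999 g/gal.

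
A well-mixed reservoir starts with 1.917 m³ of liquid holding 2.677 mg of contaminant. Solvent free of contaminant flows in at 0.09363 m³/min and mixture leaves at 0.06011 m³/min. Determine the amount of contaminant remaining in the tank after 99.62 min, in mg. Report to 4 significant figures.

Total volume: dV/dt = Q_in − Q_out = 0.0335200 m³/min, so V(t) = 1.917 + 0.0335200 t and V(99.62) = 5.25626 m³.
No contaminant enters, so dm/dt = −Q_out · (m/V).
dm/m = −Q_out dt/(V₀ + 0.0335200 t); integrating gives ln(m/m₀) = −(Q_out/(Q_in−Q_out)) ln(V/V₀).
m = m₀ (V₀/V)^(Q_out/(Q_in−Q_out)) = 2.677 × (1.917/5.25626)^(1.79326) = 0.438635 mg.

0.4386 mg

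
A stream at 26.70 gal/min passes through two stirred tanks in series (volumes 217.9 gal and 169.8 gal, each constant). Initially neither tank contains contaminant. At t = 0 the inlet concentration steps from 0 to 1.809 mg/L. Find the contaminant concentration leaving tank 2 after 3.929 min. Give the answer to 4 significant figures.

Each tank obeys Vᵢ dCᵢ/dt = Q(Cᵢ₋₁ − Cᵢ), so τᵢ = Vᵢ/Q.
τ₁ = 217.9/26.70 = 8.16105 min; τ₂ = 169.8/26.70 = 6.35955 min.
Tank 1: C₁ = C_in(1 − e^(−t/τ₁)). Tank 2 (τ₁ ≠ τ₂): C₂ = C_in[1 − (τ₁ e^(−t/τ₁) − τ₂ e^(−t/τ₂))/(τ₁ − τ₂)].
At t = 3.929: e^(−t/τ₁) = 0.617897, e^(−t/τ₂) = 0.539123.
C₂ = 1.809·[1 − (8.16105·0.617897 − 6.35955·0.539123)/(1.80150)] = 1.809·0.104020 = 0.188172 mg/L.

0.1882 mg/L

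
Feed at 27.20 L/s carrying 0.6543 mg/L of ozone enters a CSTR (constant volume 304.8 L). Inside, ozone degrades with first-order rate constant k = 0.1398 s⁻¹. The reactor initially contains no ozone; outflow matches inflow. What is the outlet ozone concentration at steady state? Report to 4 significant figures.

0.2549 mg/L

V dC/dt = Q(C_in − C) − k V C.
Steady state (dC/dt = 0): C_ss = Q C_in/(Q + kV) = C_in/(1 + kV/Q).
C_ss = 27.20·0.6543/(27.20 + 0.1398·304.8) = 17.7970/69.8110 = 0.254930 mg/L.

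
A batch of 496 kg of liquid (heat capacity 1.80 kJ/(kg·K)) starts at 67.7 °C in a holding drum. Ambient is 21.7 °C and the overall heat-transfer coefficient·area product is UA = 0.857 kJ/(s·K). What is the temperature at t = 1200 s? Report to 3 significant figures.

36.2 °C

Lumped-capacitance energy balance: M c_p dT/dt = UA(T_amb − T).
dT/dt = (T_ss − T)/τ with T_ss = T_amb = 21.700 °C, τ = M c_p/UA = 496·1.80/0.857 = 1041.8 s.
Solution: T(t) = T_ss + (T₀ − T_ss) e^(−t/τ).
T(1200) = 21.700 + (46.000)·0.31604 = 36.238 °C.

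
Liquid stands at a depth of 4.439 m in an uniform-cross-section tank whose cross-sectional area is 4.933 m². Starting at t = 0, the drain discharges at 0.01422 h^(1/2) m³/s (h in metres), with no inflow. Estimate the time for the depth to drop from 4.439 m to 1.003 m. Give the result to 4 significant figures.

766.9 s

A dh/dt = −Q_out = −0.01422 √h.
This is separable: 2 d(√h)/dt = −0.01422/A, so √h = √h₀ − (0.01422/(2A)) t.
t = 2A(√h₀ − √h)/0.01422 = 2·4.933·(√4.439 − √1.003)/0.01422
  = 9.86600 × (2.10689 − 1.00150) / 0.01422 = 766.936 s.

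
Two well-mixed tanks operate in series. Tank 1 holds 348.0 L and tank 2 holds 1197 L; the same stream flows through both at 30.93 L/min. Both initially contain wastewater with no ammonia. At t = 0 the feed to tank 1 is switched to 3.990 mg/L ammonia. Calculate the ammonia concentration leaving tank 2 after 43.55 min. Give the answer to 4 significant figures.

2.198 mg/L

Species balance on tank i: dCᵢ/dt = (Cᵢ₋₁ − Cᵢ)/τᵢ with τᵢ = Vᵢ/Q.
τ₁ = 348.0/30.93 = 11.2512 min; τ₂ = 1197/30.93 = 38.7003 min.
Tank 1: C₁ = C_in(1 − e^(−t/τ₁)). Tank 2 (τ₁ ≠ τ₂): C₂ = C_in[1 − (τ₁ e^(−t/τ₁) − τ₂ e^(−t/τ₂))/(τ₁ − τ₂)].
At t = 43.55: e^(−t/τ₁) = 0.0208439, e^(−t/τ₂) = 0.324550.
C₂ = 3.990·[1 − (11.2512·0.0208439 − 38.7003·0.324550)/(-27.4491)] = 3.990·0.550962 = 2.19834 mg/L.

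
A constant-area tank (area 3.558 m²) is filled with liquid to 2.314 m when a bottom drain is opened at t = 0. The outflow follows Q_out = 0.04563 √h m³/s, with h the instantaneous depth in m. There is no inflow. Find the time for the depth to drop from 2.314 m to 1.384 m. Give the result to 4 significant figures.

53.76 s

Accumulation of liquid (constant cross-section A): A dh/dt = −0.04563 √h.
∫ h^(−1/2) dh = −(0.04563/A) ∫ dt, giving 2√h = 2√h₀ − (0.04563/A) t.
t = 2A(√h₀ − √h)/0.04563 = 2·3.558·(√2.314 − √1.384)/0.04563
  = 7.11600 × (1.52118 − 1.17644) / 0.04563 = 53.7635 s.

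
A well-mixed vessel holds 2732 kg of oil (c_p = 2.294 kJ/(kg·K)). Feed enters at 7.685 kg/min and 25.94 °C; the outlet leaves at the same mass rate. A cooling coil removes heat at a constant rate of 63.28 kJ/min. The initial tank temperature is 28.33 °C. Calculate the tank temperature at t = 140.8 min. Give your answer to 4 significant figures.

26.37 °C

M c_p dT/dt = ṁ c_p (T_in − T) − Q̇.
Rearrange: dT/dt = (T_ss − T)/τ with τ = M/ṁ = 355.498 min and T_ss = T_in − Q̇/(ṁ c_p) = 22.3505 °C.
Integrating: T(t) = T_ss + (T₀ − T_ss) e^(−t/τ).
T(140.8) = 22.3505 + (5.97946)·e^(−140.8/355.498) = 22.3505 + (5.97946)·0.672963 = 26.3745 °C.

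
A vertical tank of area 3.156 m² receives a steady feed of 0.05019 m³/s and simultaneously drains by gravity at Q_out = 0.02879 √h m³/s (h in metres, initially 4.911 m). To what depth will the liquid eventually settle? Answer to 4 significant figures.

Accumulation of liquid (constant cross-section A): A dh/dt = Q_in − 0.02879 √h. At steady state dh/dt = 0:
Q_in = 0.02879 √h_ss ⇒ √h_ss = 0.05019/0.02879 = 1.74331.
h_ss = 1.74331² = 3.03914 m. (Since h₀ = 4.911 m > h_ss, the level will fall toward this value.)

3.039 m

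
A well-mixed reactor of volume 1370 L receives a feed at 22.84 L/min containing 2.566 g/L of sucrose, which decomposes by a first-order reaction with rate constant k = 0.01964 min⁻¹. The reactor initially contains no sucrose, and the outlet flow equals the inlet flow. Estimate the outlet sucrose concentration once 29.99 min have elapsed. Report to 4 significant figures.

Species balance: V dC/dt = Q C_in − Q C − k V C.
dC/dt = (Q/V) C_in − (Q/V + k) C; effective rate a = Q/V + k = 0.0166715 + 0.01964 = 0.0363115 min⁻¹.
C_ss = Q C_in/(Q + kV) = 1.17811 g/L; C(t) = C_ss + (C₀ − C_ss) e^(−a t).
C(29.99) = 1.17811 + (-1.17811)·e^(−0.0363115·29.99) = 1.17811 + (-1.17811)·0.336559 = 0.781610 g/L.

0.7816 g/L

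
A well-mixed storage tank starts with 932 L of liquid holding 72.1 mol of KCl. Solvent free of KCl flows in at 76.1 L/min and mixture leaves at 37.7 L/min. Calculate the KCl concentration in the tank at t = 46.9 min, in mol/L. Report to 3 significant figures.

0.00917 mol/L

Let m(t) be the amount of KCl. Volume: V(t) = V₀ + (Q_in − Q_out) t = 932 + 38.400 t; V(46.9) = 2733.0 L.
Solute balance: dm/dt = 0 − Q_out C = −Q_out m/V(t).
Separate: dm/m = −Q_out dt/V(t) ⇒ ln(m/m₀) = −(Q_out/(Q_in−Q_out)) ln(V/V₀).
m = m₀ (V₀/V)^(Q_out/(Q_in−Q_out)) = 72.1 × (932/2733.0)^(0.98177) = 25.075 mol.
C = m/V = 25.075/2733.0 = 0.0091749 mol/L.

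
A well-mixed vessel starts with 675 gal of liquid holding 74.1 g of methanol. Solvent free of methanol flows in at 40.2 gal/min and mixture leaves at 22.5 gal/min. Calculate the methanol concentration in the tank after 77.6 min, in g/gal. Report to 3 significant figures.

0.00882 g/gal

Total volume: dV/dt = Q_in − Q_out = 17.700 gal/min, so V(t) = 675 + 17.700 t and V(77.6) = 2048.5 gal.
Species balance (pure solvent in): dm/dt = −Q_out · m/V(t).
Separate: dm/m = −Q_out dt/V(t) ⇒ ln(m/m₀) = −(Q_out/(Q_in−Q_out)) ln(V/V₀).
m = m₀ (V₀/V)^(Q_out/(Q_in−Q_out)) = 74.1 × (675/2048.5)^(1.2712) = 18.069 g.
C = m/V = 18.069/2048.5 = 0.0088205 g/gal.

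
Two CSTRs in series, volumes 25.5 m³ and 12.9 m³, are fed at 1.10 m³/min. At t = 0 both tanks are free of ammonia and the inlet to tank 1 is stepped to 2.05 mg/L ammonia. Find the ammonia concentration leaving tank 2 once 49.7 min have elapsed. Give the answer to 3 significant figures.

1.59 mg/L

Time constants: τᵢ = Vᵢ/Q for each well-mixed tank.
τ₁ = 25.5/1.10 = 23.182 min; τ₂ = 12.9/1.10 = 11.727 min.
Solving the cascade with C₁(0)=C₂(0)=0 gives C₂(t) = C_in[1 − (τ₁ e^(−t/τ₁) − τ₂ e^(−t/τ₂))/(τ₁ − τ₂)].
At t = 49.7: e^(−t/τ₁) = 0.11719, e^(−t/τ₂) = 0.014437.
C₂ = 2.05·[1 − (23.182·0.11719 − 11.727·0.014437)/(11.455)] = 2.05·0.77760 = 1.5941 mg/L.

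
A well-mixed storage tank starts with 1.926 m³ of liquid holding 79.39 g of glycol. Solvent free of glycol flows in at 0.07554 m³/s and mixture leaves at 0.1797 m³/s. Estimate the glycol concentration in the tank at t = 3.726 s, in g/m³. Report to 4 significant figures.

Total volume: dV/dt = Q_in − Q_out = -0.104160 m³/s, so V(t) = 1.926 − 0.104160 t and V(3.726) = 1.53790 m³.
Species balance (pure solvent in): dm/dt = −Q_out · m/V(t).
dm/m = −Q_out dt/(V₀ − 0.104160 t); integrating gives ln(m/m₀) = −(Q_out/(Q_in−Q_out)) ln(V/V₀).
m = m₀ (V₀/V)^(Q_out/(Q_in−Q_out)) = 79.39 × (1.926/1.53790)^(-1.72523) = 53.8471 g.
C = m/V = 53.8471/1.53790 = 35.0134 g/m³.

35.01 g/m³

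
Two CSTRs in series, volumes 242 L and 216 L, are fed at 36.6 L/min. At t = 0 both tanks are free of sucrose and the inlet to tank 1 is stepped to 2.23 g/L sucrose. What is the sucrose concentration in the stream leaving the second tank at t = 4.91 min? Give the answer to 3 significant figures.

0.415 g/L

Species balance on tank i: dCᵢ/dt = (Cᵢ₋₁ − Cᵢ)/τᵢ with τᵢ = Vᵢ/Q.
τ₁ = 242/36.6 = 6.6120 min; τ₂ = 216/36.6 = 5.9016 min.
Solving the cascade with C₁(0)=C₂(0)=0 gives C₂(t) = C_in[1 − (τ₁ e^(−t/τ₁) − τ₂ e^(−t/τ₂))/(τ₁ − τ₂)].
At t = 4.91: e^(−t/τ₁) = 0.47588, e^(−t/τ₂) = 0.43519.
C₂ = 2.23·[1 − (6.6120·0.47588 − 5.9016·0.43519)/(0.71038)] = 2.23·0.18607 = 0.41493 g/L.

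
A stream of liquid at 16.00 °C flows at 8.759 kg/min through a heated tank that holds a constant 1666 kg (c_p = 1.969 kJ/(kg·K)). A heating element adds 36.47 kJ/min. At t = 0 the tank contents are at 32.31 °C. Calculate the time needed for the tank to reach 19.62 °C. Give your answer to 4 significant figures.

426.8 min

M c_p dT/dt = ṁ c_p (T_in − T) + Q̇.
τ = M/ṁ = 190.204 min; T_ss = T_in + Q̇/(ṁ c_p) = 18.1146 °C.
T(t) = T_ss + (T₀ − T_ss) e^(−t/τ). Set T = 19.62:
e^(−t/τ) = (19.62 − 18.1146)/(32.31 − 18.1146) = 0.106046
t = −190.204 · ln(0.106046) = 426.796 min.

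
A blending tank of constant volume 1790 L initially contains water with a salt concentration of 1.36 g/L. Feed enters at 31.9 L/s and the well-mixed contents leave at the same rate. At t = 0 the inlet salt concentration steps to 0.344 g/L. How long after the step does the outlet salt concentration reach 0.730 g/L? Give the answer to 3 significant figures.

Species balance on the tank: V dC/dt = Q(C_in − C), so τ = V/Q = 56.113 s.
C(t) = C_in + (C₀ − C_in) e^(−t/τ). Set C = 0.730 and solve for t:
e^(−t/τ) = (C − C_in)/(C₀ − C_in) = (0.730 − 0.344)/(1.36 − 0.344) = 0.37992
t = −τ ln(…) = 56.113 × 0.96779 = 54.306 s.

54.3 s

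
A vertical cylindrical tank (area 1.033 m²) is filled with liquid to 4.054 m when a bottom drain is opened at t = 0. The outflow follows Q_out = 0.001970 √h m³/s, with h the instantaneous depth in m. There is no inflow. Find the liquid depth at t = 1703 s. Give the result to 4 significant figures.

0.1518 m

Accumulation of liquid (constant cross-section A): A dh/dt = −0.001970 √h.
∫ h^(−1/2) dh = −(0.001970/A) ∫ dt, giving 2√h = 2√h₀ − (0.001970/A) t.
√h = √4.054 − 0.001970·1703/(2·1.033) = 2.01345 − 1.62387 = 0.389587.
h = 0.389587² = 0.151778 m.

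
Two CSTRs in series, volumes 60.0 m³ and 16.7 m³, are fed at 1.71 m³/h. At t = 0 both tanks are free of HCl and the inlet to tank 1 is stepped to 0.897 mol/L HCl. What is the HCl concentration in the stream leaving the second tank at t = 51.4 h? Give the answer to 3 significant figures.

Time constants: τᵢ = Vᵢ/Q for each well-mixed tank.
τ₁ = 60.0/1.71 = 35.088 h; τ₂ = 16.7/1.71 = 9.7661 h.
Tank 1: C₁ = C_in(1 − e^(−t/τ₁)). Tank 2 (τ₁ ≠ τ₂): C₂ = C_in[1 − (τ₁ e^(−t/τ₁) − τ₂ e^(−t/τ₂))/(τ₁ − τ₂)].
At t = 51.4: e^(−t/τ₁) = 0.23110, e^(−t/τ₂) = 0.0051792.
C₂ = 0.897·[1 − (35.088·0.23110 − 9.7661·0.0051792)/(25.322)] = 0.897·0.68177 = 0.61154 mol/L.

0.612 mol/L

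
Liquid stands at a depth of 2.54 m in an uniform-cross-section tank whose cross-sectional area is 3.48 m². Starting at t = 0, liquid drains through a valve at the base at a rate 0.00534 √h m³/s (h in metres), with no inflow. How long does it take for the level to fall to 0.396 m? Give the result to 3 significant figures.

A dh/dt = −Q_out = −0.00534 √h.
Separate and integrate: 2(√h − √h₀) = −(0.00534/A) t.
t = 2A(√h₀ − √h)/0.00534 = 2·3.48·(√2.54 − √0.396)/0.00534
  = 6.9600 × (1.5937 − 0.62929) / 0.00534 = 1257.0 s.

1260 s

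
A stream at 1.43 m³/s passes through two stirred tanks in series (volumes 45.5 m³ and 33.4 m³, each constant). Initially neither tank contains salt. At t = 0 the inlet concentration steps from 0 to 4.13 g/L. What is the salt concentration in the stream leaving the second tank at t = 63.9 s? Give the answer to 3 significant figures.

2.78 g/L

Species balance on tank i: dCᵢ/dt = (Cᵢ₋₁ − Cᵢ)/τᵢ with τᵢ = Vᵢ/Q.
τ₁ = 45.5/1.43 = 31.818 s; τ₂ = 33.4/1.43 = 23.357 s.
Tank 1: C₁ = C_in(1 − e^(−t/τ₁)). Tank 2 (τ₁ ≠ τ₂): C₂ = C_in[1 − (τ₁ e^(−t/τ₁) − τ₂ e^(−t/τ₂))/(τ₁ − τ₂)].
At t = 63.9: e^(−t/τ₁) = 0.13422, e^(−t/τ₂) = 0.064840.
C₂ = 4.13·[1 − (31.818·0.13422 − 23.357·0.064840)/(8.4615)] = 4.13·0.67427 = 2.7847 g/L.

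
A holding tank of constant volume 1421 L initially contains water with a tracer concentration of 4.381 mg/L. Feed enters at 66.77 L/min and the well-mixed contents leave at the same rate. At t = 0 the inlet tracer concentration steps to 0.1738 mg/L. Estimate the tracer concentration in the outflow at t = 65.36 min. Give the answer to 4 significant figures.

Unsteady species balance (constant V, well mixed): V dC/dt = Q(C_in − C).
Rewrite as dC/dt + C/τ = C_in/τ, τ = V/Q = 21.2820 min.
Solution: C(t) = C_in + (C₀ − C_in) e^(−t/τ).
C(65.36) = 0.1738 + (4.381 − 0.1738)·e^(−65.36/21.2820) = 0.1738 + (4.20720)·0.0463684 = 0.368881 mg/L.

0.3689 mg/L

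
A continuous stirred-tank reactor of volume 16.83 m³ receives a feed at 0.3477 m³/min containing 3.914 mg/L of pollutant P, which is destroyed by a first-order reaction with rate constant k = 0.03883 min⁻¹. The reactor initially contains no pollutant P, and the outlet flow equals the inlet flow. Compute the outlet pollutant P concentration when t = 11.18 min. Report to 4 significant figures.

0.6603 mg/L

Accumulation = in − out − consumed: V dC/dt = Q C_in − Q C − k V C.
dC/dt = (Q/V) C_in − (Q/V + k) C; effective rate a = Q/V + k = 0.0206595 + 0.03883 = 0.0594895 min⁻¹.
C_ss = Q C_in/(Q + kV) = 1.35925 mg/L; C(t) = C_ss + (C₀ − C_ss) e^(−a t).
C(11.18) = 1.35925 + (-1.35925)·e^(−0.0594895·11.18) = 1.35925 + (-1.35925)·0.514226 = 0.660291 mg/L.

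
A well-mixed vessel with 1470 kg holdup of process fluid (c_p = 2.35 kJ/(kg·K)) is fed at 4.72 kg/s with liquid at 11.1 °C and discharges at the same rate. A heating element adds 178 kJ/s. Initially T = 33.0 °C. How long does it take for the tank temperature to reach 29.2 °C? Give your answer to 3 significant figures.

M c_p dT/dt = ṁ c_p (T_in − T) + Q̇.
τ = M/ṁ = 311.44 s; T_ss = T_in + Q̇/(ṁ c_p) = 27.148 °C.
T(t) = T_ss + (T₀ − T_ss) e^(−t/τ). Set T = 29.2:
e^(−t/τ) = (29.2 − 27.148)/(33.0 − 27.148) = 0.35069
t = −311.44 · ln(0.35069) = 326.34 s.

326 s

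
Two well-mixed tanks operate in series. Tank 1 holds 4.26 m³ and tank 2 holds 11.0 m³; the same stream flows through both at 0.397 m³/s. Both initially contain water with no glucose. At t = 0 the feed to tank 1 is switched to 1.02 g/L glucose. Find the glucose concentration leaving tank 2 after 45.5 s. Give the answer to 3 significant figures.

0.707 g/L

Each tank obeys Vᵢ dCᵢ/dt = Q(Cᵢ₋₁ − Cᵢ), so τᵢ = Vᵢ/Q.
τ₁ = 4.26/0.397 = 10.730 s; τ₂ = 11.0/0.397 = 27.708 s.
Solving the cascade with C₁(0)=C₂(0)=0 gives C₂(t) = C_in[1 − (τ₁ e^(−t/τ₁) − τ₂ e^(−t/τ₂))/(τ₁ − τ₂)].
At t = 45.5: e^(−t/τ₁) = 0.014404, e^(−t/τ₂) = 0.19357.
C₂ = 1.02·[1 − (10.730·0.014404 − 27.708·0.19357)/(-16.977)] = 1.02·0.69319 = 0.70706 g/L.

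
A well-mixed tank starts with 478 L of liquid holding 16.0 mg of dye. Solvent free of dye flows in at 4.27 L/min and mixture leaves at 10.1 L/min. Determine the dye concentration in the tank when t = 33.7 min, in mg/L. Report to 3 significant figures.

0.0227 mg/L

Let m(t) be the amount of dye. Volume: V(t) = V₀ + (Q_in − Q_out) t = 478 − 5.8300 t; V(33.7) = 281.53 L.
Solute balance: dm/dt = 0 − Q_out C = −Q_out m/V(t).
Separate: dm/m = −Q_out dt/V(t) ⇒ ln(m/m₀) = −(Q_out/(Q_in−Q_out)) ln(V/V₀).
m = m₀ (V₀/V)^(Q_out/(Q_in−Q_out)) = 16.0 × (478/281.53)^(-1.7324) = 6.3948 mg.
C = m/V = 6.3948/281.53 = 0.022715 mg/L.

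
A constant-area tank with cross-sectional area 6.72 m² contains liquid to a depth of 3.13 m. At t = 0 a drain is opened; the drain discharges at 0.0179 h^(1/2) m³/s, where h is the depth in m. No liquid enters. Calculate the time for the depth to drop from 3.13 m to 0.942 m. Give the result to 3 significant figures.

600 s

A dh/dt = −Q_out = −0.0179 √h.
Separate and integrate: 2(√h − √h₀) = −(0.0179/A) t.
t = 2A(√h₀ − √h)/0.0179 = 2·6.72·(√3.13 − √0.942)/0.0179
  = 13.440 × (1.7692 − 0.97057) / 0.0179 = 599.63 s.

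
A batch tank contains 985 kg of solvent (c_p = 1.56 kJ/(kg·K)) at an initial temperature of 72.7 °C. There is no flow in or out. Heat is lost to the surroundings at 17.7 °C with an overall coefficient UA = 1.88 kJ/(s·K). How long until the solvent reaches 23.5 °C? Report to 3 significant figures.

Heat balance on the well-mixed liquid: M c_p dT/dt = −UA(T − T_amb).
τ = M c_p/UA = 817.34 s; T_ss = T_amb = 17.700 °C.
T(t) = T_ss + (T₀ − T_ss)e^(−t/τ); set T = 23.5:
t = −τ ln[(T − T_ss)/(T₀ − T_ss)] = −817.34 · ln(0.10545) = 1838.6 s.

1840 s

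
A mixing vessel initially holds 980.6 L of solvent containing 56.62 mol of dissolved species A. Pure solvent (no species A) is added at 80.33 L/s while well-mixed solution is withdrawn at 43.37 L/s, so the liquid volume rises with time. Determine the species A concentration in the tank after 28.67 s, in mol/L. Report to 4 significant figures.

Let m(t) be the amount of species A. Volume: V(t) = V₀ + (Q_in − Q_out) t = 980.6 + 36.9600 t; V(28.67) = 2040.24 L.
Species balance (pure solvent in): dm/dt = −Q_out · m/V(t).
Separate: dm/m = −Q_out dt/V(t) ⇒ ln(m/m₀) = −(Q_out/(Q_in−Q_out)) ln(V/V₀).
m = m₀ (V₀/V)^(Q_out/(Q_in−Q_out)) = 56.62 × (980.6/2040.24)^(1.17343) = 23.9660 mol.
C = m/V = 23.9660/2040.24 = 0.0117466 mol/L.

0.01175 mol/L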